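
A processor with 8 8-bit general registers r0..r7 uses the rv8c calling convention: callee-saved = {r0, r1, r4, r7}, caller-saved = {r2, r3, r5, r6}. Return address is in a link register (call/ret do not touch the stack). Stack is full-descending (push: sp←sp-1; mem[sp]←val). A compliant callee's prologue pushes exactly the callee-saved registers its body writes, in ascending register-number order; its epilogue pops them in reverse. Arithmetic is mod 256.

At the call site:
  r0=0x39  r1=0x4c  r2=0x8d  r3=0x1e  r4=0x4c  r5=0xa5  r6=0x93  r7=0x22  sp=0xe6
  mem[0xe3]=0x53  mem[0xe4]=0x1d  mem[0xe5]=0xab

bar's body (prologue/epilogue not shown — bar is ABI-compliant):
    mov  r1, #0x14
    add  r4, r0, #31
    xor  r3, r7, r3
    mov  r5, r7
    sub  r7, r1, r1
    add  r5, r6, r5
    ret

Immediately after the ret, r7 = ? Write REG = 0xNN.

prologue: push r1 → mem[0xe5]=0x4c, sp=0xe5
prologue: push r4 → mem[0xe4]=0x4c, sp=0xe4
prologue: push r7 → mem[0xe3]=0x22, sp=0xe3
body[0] mov  r1, #0x14 → r1=0x14
body[1] add  r4, r0, #31 → r4=0x58
body[2] xor  r3, r7, r3 → r3=0x3c
body[3] mov  r5, r7 → r5=0x22
body[4] sub  r7, r1, r1 → r7=0x00
body[5] add  r5, r6, r5 → r5=0xb5
epilogue: pop r7=0x22, sp=0xe4
epilogue: pop r4=0x4c, sp=0xe5
epilogue: pop r1=0x4c, sp=0xe6
r7 is callee-saved → restored

REG = 0x22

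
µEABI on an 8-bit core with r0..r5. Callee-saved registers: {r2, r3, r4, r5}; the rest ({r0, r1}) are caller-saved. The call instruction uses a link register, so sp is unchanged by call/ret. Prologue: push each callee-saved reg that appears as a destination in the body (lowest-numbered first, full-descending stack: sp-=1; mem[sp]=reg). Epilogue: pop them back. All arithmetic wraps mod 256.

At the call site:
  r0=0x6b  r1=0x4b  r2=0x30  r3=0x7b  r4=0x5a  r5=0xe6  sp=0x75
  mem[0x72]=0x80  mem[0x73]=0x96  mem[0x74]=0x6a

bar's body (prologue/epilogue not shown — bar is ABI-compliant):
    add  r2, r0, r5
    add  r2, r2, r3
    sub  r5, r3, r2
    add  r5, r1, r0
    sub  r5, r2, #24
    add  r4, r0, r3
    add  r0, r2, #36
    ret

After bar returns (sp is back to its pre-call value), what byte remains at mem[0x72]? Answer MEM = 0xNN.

MEM = 0xe6

prologue: push r2 → mem[0x74]=0x30, sp=0x74
prologue: push r4 → mem[0x73]=0x5a, sp=0x73
prologue: push r5 → mem[0x72]=0xe6, sp=0x72
body[0] add  r2, r0, r5 → r2=0x51
body[1] add  r2, r2, r3 → r2=0xcc
body[2] sub  r5, r3, r2 → r5=0xaf
body[3] add  r5, r1, r0 → r5=0xb6
body[4] sub  r5, r2, #24 → r5=0xb4
body[5] add  r4, r0, r3 → r4=0xe6
body[6] add  r0, r2, #36 → r0=0xf0
epilogue: pop r5=0xe6, sp=0x73
epilogue: pop r4=0x5a, sp=0x74
epilogue: pop r2=0x30, sp=0x75
prologue pushed ['r2', 'r4', 'r5'] at ['0x74', '0x73', '0x72']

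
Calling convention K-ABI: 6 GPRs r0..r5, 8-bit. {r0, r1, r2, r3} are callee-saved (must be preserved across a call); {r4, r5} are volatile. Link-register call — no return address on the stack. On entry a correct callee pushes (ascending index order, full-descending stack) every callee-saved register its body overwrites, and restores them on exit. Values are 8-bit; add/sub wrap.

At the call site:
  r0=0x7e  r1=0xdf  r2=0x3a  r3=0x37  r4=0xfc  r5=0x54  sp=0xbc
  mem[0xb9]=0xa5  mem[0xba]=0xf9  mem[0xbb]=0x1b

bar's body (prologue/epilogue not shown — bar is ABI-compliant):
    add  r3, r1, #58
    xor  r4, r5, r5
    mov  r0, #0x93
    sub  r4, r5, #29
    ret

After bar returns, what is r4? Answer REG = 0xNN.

REG = 0x37

prologue: push r0 → mem[0xbb]=0x7e, sp=0xbb
prologue: push r3 → mem[0xba]=0x37, sp=0xba
body[0] add  r3, r1, #58 → r3=0x19
body[1] xor  r4, r5, r5 → r4=0x00
body[2] mov  r0, #0x93 → r0=0x93
body[3] sub  r4, r5, #29 → r4=0x37
epilogue: pop r3=0x37, sp=0xbb
epilogue: pop r0=0x7e, sp=0xbc
r4 is caller-saved → body value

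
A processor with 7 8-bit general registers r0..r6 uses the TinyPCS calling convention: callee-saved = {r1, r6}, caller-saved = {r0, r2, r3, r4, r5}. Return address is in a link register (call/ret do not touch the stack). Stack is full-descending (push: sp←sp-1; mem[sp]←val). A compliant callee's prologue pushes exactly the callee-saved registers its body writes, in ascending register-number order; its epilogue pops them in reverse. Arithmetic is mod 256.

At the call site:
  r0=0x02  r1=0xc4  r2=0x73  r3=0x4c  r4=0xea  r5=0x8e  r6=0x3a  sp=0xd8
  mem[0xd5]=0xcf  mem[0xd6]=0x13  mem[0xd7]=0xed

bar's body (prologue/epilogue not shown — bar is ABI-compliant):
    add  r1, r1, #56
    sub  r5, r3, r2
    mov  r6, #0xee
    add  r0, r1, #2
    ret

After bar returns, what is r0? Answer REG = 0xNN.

REG = 0xfe

prologue: push r1 -> mem[0xd7]=0xc4, sp=0xd7
prologue: push r6 -> mem[0xd6]=0x3a, sp=0xd6
body[0] add  r1, r1, #56 -> r1=0xfc
body[1] sub  r5, r3, r2 -> r5=0xd9
body[2] mov  r6, #0xee -> r6=0xee
body[3] add  r0, r1, #2 -> r0=0xfe
epilogue: pop r6=0x3a, sp=0xd7
epilogue: pop r1=0xc4, sp=0xd8
r0 is caller-saved -> body value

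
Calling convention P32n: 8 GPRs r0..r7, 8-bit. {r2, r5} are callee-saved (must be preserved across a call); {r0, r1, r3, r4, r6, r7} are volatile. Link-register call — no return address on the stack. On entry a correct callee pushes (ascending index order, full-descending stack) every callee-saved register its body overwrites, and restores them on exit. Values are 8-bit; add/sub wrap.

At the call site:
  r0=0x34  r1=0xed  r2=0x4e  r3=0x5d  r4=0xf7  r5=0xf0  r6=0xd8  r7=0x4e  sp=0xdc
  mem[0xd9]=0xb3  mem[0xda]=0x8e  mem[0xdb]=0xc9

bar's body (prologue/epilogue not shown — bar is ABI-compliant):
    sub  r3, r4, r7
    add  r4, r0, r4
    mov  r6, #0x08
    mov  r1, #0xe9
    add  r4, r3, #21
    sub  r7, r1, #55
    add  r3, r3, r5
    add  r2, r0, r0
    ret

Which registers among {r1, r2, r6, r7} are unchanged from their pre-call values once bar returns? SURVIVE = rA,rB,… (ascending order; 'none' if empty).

prologue: push r2 -> mem[0xdb]=0x4e, sp=0xdb
body[0] sub  r3, r4, r7 -> r3=0xa9
body[1] add  r4, r0, r4 -> r4=0x2b
body[2] mov  r6, #0x08 -> r6=0x08
body[3] mov  r1, #0xe9 -> r1=0xe9
body[4] add  r4, r3, #21 -> r4=0xbe
body[5] sub  r7, r1, #55 -> r7=0xb2
body[6] add  r3, r3, r5 -> r3=0x99
body[7] add  r2, r0, r0 -> r2=0x68
epilogue: pop r2=0x4e, sp=0xdc
r1: caller-saved, written=True
r2: callee-saved, written=True
r6: caller-saved, written=True
r7: caller-saved, written=True

SURVIVE = r2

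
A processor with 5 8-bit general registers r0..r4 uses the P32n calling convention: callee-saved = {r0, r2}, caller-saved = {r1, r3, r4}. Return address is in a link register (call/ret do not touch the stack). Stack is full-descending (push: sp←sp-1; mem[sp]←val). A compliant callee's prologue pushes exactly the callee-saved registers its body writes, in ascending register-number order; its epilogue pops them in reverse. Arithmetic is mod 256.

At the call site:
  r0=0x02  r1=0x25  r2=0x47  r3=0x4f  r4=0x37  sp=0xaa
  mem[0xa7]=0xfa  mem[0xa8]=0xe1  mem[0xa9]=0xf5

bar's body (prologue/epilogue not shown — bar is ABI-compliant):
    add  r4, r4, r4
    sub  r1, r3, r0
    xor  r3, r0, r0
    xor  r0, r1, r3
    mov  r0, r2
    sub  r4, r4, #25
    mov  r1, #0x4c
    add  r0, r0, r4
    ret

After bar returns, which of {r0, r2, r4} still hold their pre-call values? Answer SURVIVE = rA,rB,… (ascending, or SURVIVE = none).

prologue: push r0 -> mem[0xa9]=0x02, sp=0xa9
body[0] add  r4, r4, r4 -> r4=0x6e
body[1] sub  r1, r3, r0 -> r1=0x4d
body[2] xor  r3, r0, r0 -> r3=0x00
body[3] xor  r0, r1, r3 -> r0=0x4d
body[4] mov  r0, r2 -> r0=0x47
body[5] sub  r4, r4, #25 -> r4=0x55
body[6] mov  r1, #0x4c -> r1=0x4c
body[7] add  r0, r0, r4 -> r0=0x9c
epilogue: pop r0=0x02, sp=0xaa
r0: callee-saved, written=True
r2: callee-saved, written=False
r4: caller-saved, written=True

SURVIVE = r0,r2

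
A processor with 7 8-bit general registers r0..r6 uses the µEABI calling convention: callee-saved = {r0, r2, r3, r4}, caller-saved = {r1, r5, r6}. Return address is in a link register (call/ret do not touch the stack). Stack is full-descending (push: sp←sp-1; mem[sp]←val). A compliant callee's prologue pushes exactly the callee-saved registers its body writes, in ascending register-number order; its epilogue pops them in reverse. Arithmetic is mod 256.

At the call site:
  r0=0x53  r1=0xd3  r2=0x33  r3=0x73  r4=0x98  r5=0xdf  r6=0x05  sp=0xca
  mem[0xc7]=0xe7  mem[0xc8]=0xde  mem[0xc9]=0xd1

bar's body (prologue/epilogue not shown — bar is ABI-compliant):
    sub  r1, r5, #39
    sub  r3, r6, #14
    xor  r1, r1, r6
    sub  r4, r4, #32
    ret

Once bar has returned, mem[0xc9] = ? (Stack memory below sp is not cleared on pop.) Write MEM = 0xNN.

MEM = 0x73

prologue: push r3 → mem[0xc9]=0x73, sp=0xc9
prologue: push r4 → mem[0xc8]=0x98, sp=0xc8
body[0] sub  r1, r5, #39 → r1=0xb8
body[1] sub  r3, r6, #14 → r3=0xf7
body[2] xor  r1, r1, r6 → r1=0xbd
body[3] sub  r4, r4, #32 → r4=0x78
epilogue: pop r4=0x98, sp=0xc9
epilogue: pop r3=0x73, sp=0xca
prologue pushed ['r3', 'r4'] at ['0xc9', '0xc8']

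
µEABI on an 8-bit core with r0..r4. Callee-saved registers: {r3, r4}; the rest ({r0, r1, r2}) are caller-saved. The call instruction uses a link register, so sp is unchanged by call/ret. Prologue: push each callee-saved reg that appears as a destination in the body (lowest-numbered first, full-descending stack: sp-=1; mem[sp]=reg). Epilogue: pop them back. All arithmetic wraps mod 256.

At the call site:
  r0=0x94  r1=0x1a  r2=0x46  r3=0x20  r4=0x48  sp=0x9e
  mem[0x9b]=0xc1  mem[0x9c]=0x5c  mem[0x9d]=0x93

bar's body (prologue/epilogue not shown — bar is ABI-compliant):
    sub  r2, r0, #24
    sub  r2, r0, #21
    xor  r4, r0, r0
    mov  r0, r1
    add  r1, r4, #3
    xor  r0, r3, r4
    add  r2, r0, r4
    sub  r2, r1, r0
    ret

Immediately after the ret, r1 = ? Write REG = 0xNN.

REG = 0x03

prologue: push r4 -> mem[0x9d]=0x48, sp=0x9d
body[0] sub  r2, r0, #24 -> r2=0x7c
body[1] sub  r2, r0, #21 -> r2=0x7f
body[2] xor  r4, r0, r0 -> r4=0x00
body[3] mov  r0, r1 -> r0=0x1a
body[4] add  r1, r4, #3 -> r1=0x03
body[5] xor  r0, r3, r4 -> r0=0x20
body[6] add  r2, r0, r4 -> r2=0x20
body[7] sub  r2, r1, r0 -> r2=0xe3
epilogue: pop r4=0x48, sp=0x9e
r1 is caller-saved -> body value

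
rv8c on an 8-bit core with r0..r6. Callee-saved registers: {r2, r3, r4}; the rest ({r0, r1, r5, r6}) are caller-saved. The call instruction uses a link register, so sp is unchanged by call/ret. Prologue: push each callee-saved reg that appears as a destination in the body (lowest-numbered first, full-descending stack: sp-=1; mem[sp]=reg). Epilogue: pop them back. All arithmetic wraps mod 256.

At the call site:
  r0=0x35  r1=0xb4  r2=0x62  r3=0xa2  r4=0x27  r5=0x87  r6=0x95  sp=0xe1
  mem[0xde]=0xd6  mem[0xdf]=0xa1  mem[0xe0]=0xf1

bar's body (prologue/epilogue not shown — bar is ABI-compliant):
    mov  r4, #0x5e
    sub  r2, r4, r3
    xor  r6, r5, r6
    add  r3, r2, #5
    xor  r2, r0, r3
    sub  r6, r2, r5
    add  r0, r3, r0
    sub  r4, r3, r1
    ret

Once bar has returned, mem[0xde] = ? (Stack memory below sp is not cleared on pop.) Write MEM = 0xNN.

prologue: push r2 -> mem[0xe0]=0x62, sp=0xe0
prologue: push r3 -> mem[0xdf]=0xa2, sp=0xdf
prologue: push r4 -> mem[0xde]=0x27, sp=0xde
body[0] mov  r4, #0x5e -> r4=0x5e
body[1] sub  r2, r4, r3 -> r2=0xbc
body[2] xor  r6, r5, r6 -> r6=0x12
body[3] add  r3, r2, #5 -> r3=0xc1
body[4] xor  r2, r0, r3 -> r2=0xf4
body[5] sub  r6, r2, r5 -> r6=0x6d
body[6] add  r0, r3, r0 -> r0=0xf6
body[7] sub  r4, r3, r1 -> r4=0x0d
epilogue: pop r4=0x27, sp=0xdf
epilogue: pop r3=0xa2, sp=0xe0
epilogue: pop r2=0x62, sp=0xe1
prologue pushed ['r2', 'r3', 'r4'] at ['0xe0', '0xdf', '0xde']

MEM = 0x27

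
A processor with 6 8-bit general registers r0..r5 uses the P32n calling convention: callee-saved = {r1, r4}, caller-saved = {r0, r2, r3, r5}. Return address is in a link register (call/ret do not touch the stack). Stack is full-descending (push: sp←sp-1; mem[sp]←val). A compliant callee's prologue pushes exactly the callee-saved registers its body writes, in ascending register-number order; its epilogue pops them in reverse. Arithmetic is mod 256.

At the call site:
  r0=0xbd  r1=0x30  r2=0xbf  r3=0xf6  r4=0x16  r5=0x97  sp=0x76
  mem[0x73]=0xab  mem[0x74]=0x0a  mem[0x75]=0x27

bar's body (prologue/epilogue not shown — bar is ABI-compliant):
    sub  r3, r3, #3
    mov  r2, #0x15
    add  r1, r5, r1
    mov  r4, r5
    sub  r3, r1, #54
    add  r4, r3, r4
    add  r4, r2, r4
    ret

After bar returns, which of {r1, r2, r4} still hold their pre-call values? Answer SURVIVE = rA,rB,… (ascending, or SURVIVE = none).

SURVIVE = r1,r4

prologue: push r1 → mem[0x75]=0x30, sp=0x75
prologue: push r4 → mem[0x74]=0x16, sp=0x74
body[0] sub  r3, r3, #3 → r3=0xf3
body[1] mov  r2, #0x15 → r2=0x15
body[2] add  r1, r5, r1 → r1=0xc7
body[3] mov  r4, r5 → r4=0x97
body[4] sub  r3, r1, #54 → r3=0x91
body[5] add  r4, r3, r4 → r4=0x28
body[6] add  r4, r2, r4 → r4=0x3d
epilogue: pop r4=0x16, sp=0x75
epilogue: pop r1=0x30, sp=0x76
r1: callee-saved, written=True
r2: caller-saved, written=True
r4: callee-saved, written=True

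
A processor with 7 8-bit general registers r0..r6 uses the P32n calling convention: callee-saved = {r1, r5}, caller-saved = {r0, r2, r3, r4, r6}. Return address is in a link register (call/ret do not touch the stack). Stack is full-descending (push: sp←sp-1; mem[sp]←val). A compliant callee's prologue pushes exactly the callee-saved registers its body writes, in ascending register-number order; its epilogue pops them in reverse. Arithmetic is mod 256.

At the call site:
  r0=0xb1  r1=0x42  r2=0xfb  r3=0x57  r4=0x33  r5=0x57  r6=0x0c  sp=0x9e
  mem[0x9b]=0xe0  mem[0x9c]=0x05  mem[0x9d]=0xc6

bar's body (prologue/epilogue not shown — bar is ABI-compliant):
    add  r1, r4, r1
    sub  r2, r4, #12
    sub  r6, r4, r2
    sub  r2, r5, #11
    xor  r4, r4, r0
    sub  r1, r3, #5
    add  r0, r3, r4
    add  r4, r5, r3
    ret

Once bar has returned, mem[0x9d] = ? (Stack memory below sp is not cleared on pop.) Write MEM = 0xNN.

prologue: push r1 -> mem[0x9d]=0x42, sp=0x9d
body[0] add  r1, r4, r1 -> r1=0x75
body[1] sub  r2, r4, #12 -> r2=0x27
body[2] sub  r6, r4, r2 -> r6=0x0c
body[3] sub  r2, r5, #11 -> r2=0x4c
body[4] xor  r4, r4, r0 -> r4=0x82
body[5] sub  r1, r3, #5 -> r1=0x52
body[6] add  r0, r3, r4 -> r0=0xd9
body[7] add  r4, r5, r3 -> r4=0xae
epilogue: pop r1=0x42, sp=0x9e
prologue pushed ['r1'] at ['0x9d']

MEM = 0x42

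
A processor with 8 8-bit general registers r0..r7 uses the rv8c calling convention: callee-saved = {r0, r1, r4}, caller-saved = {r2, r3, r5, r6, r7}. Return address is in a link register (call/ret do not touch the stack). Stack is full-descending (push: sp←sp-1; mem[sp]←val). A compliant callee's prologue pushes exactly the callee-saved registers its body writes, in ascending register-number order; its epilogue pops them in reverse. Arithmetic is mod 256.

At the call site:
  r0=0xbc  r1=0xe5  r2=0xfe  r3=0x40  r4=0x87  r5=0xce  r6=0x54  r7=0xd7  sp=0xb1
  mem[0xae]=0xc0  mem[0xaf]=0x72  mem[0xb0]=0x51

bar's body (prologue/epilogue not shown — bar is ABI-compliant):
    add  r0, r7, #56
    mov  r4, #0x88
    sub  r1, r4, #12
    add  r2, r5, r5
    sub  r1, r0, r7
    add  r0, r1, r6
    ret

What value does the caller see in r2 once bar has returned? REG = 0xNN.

REG = 0x9c

prologue: push r0 → mem[0xb0]=0xbc, sp=0xb0
prologue: push r1 → mem[0xaf]=0xe5, sp=0xaf
prologue: push r4 → mem[0xae]=0x87, sp=0xae
body[0] add  r0, r7, #56 → r0=0x0f
body[1] mov  r4, #0x88 → r4=0x88
body[2] sub  r1, r4, #12 → r1=0x7c
body[3] add  r2, r5, r5 → r2=0x9c
body[4] sub  r1, r0, r7 → r1=0x38
body[5] add  r0, r1, r6 → r0=0x8c
epilogue: pop r4=0x87, sp=0xaf
epilogue: pop r1=0xe5, sp=0xb0
epilogue: pop r0=0xbc, sp=0xb1
r2 is caller-saved → body value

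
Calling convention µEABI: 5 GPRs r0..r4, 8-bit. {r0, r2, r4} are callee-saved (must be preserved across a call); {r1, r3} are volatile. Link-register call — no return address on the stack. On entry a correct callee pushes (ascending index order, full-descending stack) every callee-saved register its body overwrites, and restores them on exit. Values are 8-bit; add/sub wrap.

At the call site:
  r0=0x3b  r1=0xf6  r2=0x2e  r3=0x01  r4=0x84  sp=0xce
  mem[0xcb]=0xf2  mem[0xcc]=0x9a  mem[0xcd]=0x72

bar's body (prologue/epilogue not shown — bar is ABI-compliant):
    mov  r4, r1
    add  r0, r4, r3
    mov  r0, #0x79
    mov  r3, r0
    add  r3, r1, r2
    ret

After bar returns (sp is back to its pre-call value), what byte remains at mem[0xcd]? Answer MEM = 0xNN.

prologue: push r0 -> mem[0xcd]=0x3b, sp=0xcd
prologue: push r4 -> mem[0xcc]=0x84, sp=0xcc
body[0] mov  r4, r1 -> r4=0xf6
body[1] add  r0, r4, r3 -> r0=0xf7
body[2] mov  r0, #0x79 -> r0=0x79
body[3] mov  r3, r0 -> r3=0x79
body[4] add  r3, r1, r2 -> r3=0x24
epilogue: pop r4=0x84, sp=0xcd
epilogue: pop r0=0x3b, sp=0xce
prologue pushed ['r0', 'r4'] at ['0xcd', '0xcc']

MEM = 0x3b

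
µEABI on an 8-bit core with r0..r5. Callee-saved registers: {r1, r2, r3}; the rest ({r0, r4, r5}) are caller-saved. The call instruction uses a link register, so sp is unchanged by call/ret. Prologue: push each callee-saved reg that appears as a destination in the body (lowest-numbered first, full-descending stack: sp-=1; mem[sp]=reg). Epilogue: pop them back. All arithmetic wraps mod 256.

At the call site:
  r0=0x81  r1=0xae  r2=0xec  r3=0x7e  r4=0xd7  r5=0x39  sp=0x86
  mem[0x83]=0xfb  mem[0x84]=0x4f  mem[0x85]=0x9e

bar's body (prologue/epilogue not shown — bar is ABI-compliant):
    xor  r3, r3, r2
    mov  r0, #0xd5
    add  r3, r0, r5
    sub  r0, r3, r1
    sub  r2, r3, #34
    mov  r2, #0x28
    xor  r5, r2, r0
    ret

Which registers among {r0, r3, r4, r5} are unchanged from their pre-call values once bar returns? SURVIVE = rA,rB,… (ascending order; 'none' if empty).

prologue: push r2 -> mem[0x85]=0xec, sp=0x85
prologue: push r3 -> mem[0x84]=0x7e, sp=0x84
body[0] xor  r3, r3, r2 -> r3=0x92
body[1] mov  r0, #0xd5 -> r0=0xd5
body[2] add  r3, r0, r5 -> r3=0x0e
body[3] sub  r0, r3, r1 -> r0=0x60
body[4] sub  r2, r3, #34 -> r2=0xec
body[5] mov  r2, #0x28 -> r2=0x28
body[6] xor  r5, r2, r0 -> r5=0x48
epilogue: pop r3=0x7e, sp=0x85
epilogue: pop r2=0xec, sp=0x86
r0: caller-saved, written=True
r3: callee-saved, written=True
r4: caller-saved, written=False
r5: caller-saved, written=True

SURVIVE = r3,r4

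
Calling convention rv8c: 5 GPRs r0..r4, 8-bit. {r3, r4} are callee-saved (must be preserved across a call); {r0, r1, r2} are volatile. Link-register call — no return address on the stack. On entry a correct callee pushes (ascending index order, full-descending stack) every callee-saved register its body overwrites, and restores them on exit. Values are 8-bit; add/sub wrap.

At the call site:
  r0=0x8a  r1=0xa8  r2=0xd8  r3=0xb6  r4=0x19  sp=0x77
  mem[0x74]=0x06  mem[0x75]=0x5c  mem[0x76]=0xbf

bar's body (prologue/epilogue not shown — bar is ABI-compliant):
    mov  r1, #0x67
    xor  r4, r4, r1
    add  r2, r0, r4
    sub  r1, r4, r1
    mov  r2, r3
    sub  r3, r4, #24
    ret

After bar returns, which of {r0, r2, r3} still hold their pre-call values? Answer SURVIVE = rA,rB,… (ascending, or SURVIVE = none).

SURVIVE = r0,r3

prologue: push r3 -> mem[0x76]=0xb6, sp=0x76
prologue: push r4 -> mem[0x75]=0x19, sp=0x75
body[0] mov  r1, #0x67 -> r1=0x67
body[1] xor  r4, r4, r1 -> r4=0x7e
body[2] add  r2, r0, r4 -> r2=0x08
body[3] sub  r1, r4, r1 -> r1=0x17
body[4] mov  r2, r3 -> r2=0xb6
body[5] sub  r3, r4, #24 -> r3=0x66
epilogue: pop r4=0x19, sp=0x76
epilogue: pop r3=0xb6, sp=0x77
r0: caller-saved, written=False
r2: caller-saved, written=True
r3: callee-saved, written=True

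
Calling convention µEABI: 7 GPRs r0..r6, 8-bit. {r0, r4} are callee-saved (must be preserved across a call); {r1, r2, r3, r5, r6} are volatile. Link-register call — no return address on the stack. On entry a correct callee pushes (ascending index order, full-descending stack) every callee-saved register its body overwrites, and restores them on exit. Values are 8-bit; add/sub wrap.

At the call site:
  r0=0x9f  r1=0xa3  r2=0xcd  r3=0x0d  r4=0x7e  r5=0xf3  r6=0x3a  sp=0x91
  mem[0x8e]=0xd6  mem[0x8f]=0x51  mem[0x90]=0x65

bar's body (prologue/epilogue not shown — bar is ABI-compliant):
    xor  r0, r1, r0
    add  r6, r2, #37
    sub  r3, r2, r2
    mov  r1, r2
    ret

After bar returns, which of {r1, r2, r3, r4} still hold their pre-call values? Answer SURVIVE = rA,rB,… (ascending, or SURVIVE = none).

SURVIVE = r2,r4

prologue: push r0 -> mem[0x90]=0x9f, sp=0x90
body[0] xor  r0, r1, r0 -> r0=0x3c
body[1] add  r6, r2, #37 -> r6=0xf2
body[2] sub  r3, r2, r2 -> r3=0x00
body[3] mov  r1, r2 -> r1=0xcd
epilogue: pop r0=0x9f, sp=0x91
r1: caller-saved, written=True
r2: caller-saved, written=False
r3: caller-saved, written=True
r4: callee-saved, written=False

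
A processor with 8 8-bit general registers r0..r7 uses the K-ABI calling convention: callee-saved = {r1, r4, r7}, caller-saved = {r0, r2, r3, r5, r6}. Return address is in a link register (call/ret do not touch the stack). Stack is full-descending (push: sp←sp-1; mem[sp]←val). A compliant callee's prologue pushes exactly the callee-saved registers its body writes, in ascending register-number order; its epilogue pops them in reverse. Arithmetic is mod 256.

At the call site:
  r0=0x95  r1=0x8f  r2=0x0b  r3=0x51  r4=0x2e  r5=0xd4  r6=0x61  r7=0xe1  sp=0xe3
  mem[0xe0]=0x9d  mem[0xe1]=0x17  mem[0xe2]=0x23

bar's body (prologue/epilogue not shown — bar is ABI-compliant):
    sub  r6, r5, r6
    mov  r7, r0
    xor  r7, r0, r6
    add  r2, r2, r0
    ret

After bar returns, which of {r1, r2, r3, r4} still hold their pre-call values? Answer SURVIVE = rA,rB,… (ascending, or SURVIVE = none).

SURVIVE = r1,r3,r4

prologue: push r7 -> mem[0xe2]=0xe1, sp=0xe2
body[0] sub  r6, r5, r6 -> r6=0x73
body[1] mov  r7, r0 -> r7=0x95
body[2] xor  r7, r0, r6 -> r7=0xe6
body[3] add  r2, r2, r0 -> r2=0xa0
epilogue: pop r7=0xe1, sp=0xe3
r1: callee-saved, written=False
r2: caller-saved, written=True
r3: caller-saved, written=False
r4: callee-saved, written=False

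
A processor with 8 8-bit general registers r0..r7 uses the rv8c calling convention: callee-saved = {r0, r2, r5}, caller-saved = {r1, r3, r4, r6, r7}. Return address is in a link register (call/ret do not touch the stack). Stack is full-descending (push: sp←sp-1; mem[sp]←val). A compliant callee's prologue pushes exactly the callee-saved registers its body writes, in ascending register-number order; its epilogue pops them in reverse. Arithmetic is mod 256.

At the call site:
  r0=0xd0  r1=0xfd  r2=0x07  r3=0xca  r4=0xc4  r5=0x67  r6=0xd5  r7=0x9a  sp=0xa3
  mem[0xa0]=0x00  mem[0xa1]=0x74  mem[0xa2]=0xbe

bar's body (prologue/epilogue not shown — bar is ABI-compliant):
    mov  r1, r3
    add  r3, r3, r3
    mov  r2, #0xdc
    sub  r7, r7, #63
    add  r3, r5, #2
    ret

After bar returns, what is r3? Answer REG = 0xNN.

REG = 0x69

prologue: push r2 -> mem[0xa2]=0x07, sp=0xa2
body[0] mov  r1, r3 -> r1=0xca
body[1] add  r3, r3, r3 -> r3=0x94
body[2] mov  r2, #0xdc -> r2=0xdc
body[3] sub  r7, r7, #63 -> r7=0x5b
body[4] add  r3, r5, #2 -> r3=0x69
epilogue: pop r2=0x07, sp=0xa3
r3 is caller-saved -> body value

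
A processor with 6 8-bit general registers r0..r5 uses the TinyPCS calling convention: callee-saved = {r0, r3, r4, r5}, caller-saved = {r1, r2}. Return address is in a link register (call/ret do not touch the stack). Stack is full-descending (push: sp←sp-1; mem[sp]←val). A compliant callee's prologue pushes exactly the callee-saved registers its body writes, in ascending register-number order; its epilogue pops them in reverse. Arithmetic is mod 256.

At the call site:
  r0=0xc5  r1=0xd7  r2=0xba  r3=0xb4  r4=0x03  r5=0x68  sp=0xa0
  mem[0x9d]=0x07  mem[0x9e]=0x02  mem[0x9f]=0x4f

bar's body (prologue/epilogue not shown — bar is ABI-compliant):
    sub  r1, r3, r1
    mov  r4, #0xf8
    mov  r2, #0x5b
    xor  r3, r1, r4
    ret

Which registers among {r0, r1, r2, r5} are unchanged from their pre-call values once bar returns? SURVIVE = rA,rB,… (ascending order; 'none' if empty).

prologue: push r3 -> mem[0x9f]=0xb4, sp=0x9f
prologue: push r4 -> mem[0x9e]=0x03, sp=0x9e
body[0] sub  r1, r3, r1 -> r1=0xdd
body[1] mov  r4, #0xf8 -> r4=0xf8
body[2] mov  r2, #0x5b -> r2=0x5b
body[3] xor  r3, r1, r4 -> r3=0x25
epilogue: pop r4=0x03, sp=0x9f
epilogue: pop r3=0xb4, sp=0xa0
r0: callee-saved, written=False
r1: caller-saved, written=True
r2: caller-saved, written=True
r5: callee-saved, written=False

SURVIVE = r0,r5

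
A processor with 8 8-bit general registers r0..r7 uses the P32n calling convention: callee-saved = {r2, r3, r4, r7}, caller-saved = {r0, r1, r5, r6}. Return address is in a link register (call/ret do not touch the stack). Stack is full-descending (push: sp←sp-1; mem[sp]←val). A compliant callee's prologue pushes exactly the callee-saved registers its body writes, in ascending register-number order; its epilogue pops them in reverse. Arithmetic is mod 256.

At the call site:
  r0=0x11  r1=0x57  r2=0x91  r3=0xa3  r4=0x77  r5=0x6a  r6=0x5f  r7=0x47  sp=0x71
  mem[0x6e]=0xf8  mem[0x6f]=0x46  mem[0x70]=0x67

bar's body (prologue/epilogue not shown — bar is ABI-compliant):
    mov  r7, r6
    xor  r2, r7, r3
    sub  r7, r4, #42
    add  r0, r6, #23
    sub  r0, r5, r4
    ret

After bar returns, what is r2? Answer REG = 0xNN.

prologue: push r2 → mem[0x70]=0x91, sp=0x70
prologue: push r7 → mem[0x6f]=0x47, sp=0x6f
body[0] mov  r7, r6 → r7=0x5f
body[1] xor  r2, r7, r3 → r2=0xfc
body[2] sub  r7, r4, #42 → r7=0x4d
body[3] add  r0, r6, #23 → r0=0x76
body[4] sub  r0, r5, r4 → r0=0xf3
epilogue: pop r7=0x47, sp=0x70
epilogue: pop r2=0x91, sp=0x71
r2 is callee-saved → restored

REG = 0x91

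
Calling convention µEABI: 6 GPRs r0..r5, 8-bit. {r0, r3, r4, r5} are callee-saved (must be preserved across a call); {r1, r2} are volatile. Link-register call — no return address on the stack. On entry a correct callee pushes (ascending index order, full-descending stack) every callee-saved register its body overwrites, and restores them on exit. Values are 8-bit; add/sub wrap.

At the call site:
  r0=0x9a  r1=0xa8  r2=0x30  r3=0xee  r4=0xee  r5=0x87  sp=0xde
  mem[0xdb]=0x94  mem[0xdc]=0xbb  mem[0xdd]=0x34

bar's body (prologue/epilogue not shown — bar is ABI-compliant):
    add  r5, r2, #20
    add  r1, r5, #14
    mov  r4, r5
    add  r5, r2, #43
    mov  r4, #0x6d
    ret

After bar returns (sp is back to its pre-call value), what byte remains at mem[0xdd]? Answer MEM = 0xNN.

MEM = 0xee

prologue: push r4 -> mem[0xdd]=0xee, sp=0xdd
prologue: push r5 -> mem[0xdc]=0x87, sp=0xdc
body[0] add  r5, r2, #20 -> r5=0x44
body[1] add  r1, r5, #14 -> r1=0x52
body[2] mov  r4, r5 -> r4=0x44
body[3] add  r5, r2, #43 -> r5=0x5b
body[4] mov  r4, #0x6d -> r4=0x6d
epilogue: pop r5=0x87, sp=0xdd
epilogue: pop r4=0xee, sp=0xde
prologue pushed ['r4', 'r5'] at ['0xdd', '0xdc']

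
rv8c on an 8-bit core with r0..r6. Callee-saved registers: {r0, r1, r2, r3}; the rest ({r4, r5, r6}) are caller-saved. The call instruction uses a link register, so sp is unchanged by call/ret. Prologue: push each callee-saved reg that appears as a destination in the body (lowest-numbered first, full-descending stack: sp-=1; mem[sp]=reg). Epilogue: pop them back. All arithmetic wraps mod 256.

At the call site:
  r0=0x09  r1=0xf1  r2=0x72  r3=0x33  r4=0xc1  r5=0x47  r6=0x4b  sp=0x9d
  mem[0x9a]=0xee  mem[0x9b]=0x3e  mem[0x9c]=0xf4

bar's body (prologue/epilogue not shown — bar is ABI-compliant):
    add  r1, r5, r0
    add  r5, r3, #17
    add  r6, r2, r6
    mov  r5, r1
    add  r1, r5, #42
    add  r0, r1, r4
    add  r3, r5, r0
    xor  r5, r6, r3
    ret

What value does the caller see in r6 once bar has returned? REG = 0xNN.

REG = 0xbd

prologue: push r0 -> mem[0x9c]=0x09, sp=0x9c
prologue: push r1 -> mem[0x9b]=0xf1, sp=0x9b
prologue: push r3 -> mem[0x9a]=0x33, sp=0x9a
body[0] add  r1, r5, r0 -> r1=0x50
body[1] add  r5, r3, #17 -> r5=0x44
body[2] add  r6, r2, r6 -> r6=0xbd
body[3] mov  r5, r1 -> r5=0x50
body[4] add  r1, r5, #42 -> r1=0x7a
body[5] add  r0, r1, r4 -> r0=0x3b
body[6] add  r3, r5, r0 -> r3=0x8b
body[7] xor  r5, r6, r3 -> r5=0x36
epilogue: pop r3=0x33, sp=0x9b
epilogue: pop r1=0xf1, sp=0x9c
epilogue: pop r0=0x09, sp=0x9d
r6 is caller-saved -> body value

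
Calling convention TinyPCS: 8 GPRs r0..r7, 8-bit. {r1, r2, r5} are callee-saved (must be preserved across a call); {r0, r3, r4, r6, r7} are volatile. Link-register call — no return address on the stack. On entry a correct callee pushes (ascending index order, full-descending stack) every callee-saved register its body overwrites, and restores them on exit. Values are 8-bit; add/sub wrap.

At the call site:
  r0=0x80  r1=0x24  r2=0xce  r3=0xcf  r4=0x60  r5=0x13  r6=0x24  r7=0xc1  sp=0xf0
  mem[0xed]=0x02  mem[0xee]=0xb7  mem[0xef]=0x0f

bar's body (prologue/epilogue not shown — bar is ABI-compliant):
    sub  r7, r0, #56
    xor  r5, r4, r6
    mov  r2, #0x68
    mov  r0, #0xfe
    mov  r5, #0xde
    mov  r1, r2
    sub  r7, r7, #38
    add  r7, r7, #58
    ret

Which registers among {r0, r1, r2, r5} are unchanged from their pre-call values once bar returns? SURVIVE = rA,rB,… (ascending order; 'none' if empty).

prologue: push r1 → mem[0xef]=0x24, sp=0xef
prologue: push r2 → mem[0xee]=0xce, sp=0xee
prologue: push r5 → mem[0xed]=0x13, sp=0xed
body[0] sub  r7, r0, #56 → r7=0x48
body[1] xor  r5, r4, r6 → r5=0x44
body[2] mov  r2, #0x68 → r2=0x68
body[3] mov  r0, #0xfe → r0=0xfe
body[4] mov  r5, #0xde → r5=0xde
body[5] mov  r1, r2 → r1=0x68
body[6] sub  r7, r7, #38 → r7=0x22
body[7] add  r7, r7, #58 → r7=0x5c
epilogue: pop r5=0x13, sp=0xee
epilogue: pop r2=0xce, sp=0xef
epilogue: pop r1=0x24, sp=0xf0
r0: caller-saved, written=True
r1: callee-saved, written=True
r2: callee-saved, written=True
r5: callee-saved, written=True

SURVIVE = r1,r2,r5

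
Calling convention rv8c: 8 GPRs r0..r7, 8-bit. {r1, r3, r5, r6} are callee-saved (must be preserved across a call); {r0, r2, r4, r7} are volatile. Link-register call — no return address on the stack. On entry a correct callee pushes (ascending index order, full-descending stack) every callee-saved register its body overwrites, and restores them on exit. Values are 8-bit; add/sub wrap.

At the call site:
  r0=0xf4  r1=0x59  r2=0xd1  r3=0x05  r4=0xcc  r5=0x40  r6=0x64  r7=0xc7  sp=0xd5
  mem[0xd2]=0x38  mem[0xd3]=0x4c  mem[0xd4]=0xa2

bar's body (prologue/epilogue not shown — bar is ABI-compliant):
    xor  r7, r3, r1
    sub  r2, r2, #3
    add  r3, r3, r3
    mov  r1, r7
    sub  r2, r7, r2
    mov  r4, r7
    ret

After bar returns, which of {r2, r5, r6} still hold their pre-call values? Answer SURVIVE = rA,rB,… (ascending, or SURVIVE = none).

prologue: push r1 -> mem[0xd4]=0x59, sp=0xd4
prologue: push r3 -> mem[0xd3]=0x05, sp=0xd3
body[0] xor  r7, r3, r1 -> r7=0x5c
body[1] sub  r2, r2, #3 -> r2=0xce
body[2] add  r3, r3, r3 -> r3=0x0a
body[3] mov  r1, r7 -> r1=0x5c
body[4] sub  r2, r7, r2 -> r2=0x8e
body[5] mov  r4, r7 -> r4=0x5c
epilogue: pop r3=0x05, sp=0xd4
epilogue: pop r1=0x59, sp=0xd5
r2: caller-saved, written=True
r5: callee-saved, written=False
r6: callee-saved, written=False

SURVIVE = r5,r6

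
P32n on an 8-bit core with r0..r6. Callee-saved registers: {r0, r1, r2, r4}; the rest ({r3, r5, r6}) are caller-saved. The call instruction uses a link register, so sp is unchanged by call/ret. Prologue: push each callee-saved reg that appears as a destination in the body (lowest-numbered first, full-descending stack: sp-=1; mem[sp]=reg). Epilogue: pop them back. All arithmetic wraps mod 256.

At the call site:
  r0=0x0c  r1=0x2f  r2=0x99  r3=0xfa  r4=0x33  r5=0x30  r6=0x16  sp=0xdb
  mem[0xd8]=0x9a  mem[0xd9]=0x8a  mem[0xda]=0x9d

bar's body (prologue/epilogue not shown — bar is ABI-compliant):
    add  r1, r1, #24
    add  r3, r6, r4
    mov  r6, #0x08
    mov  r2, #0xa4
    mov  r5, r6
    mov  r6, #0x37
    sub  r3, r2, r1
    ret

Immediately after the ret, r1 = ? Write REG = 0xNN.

prologue: push r1 -> mem[0xda]=0x2f, sp=0xda
prologue: push r2 -> mem[0xd9]=0x99, sp=0xd9
body[0] add  r1, r1, #24 -> r1=0x47
body[1] add  r3, r6, r4 -> r3=0x49
body[2] mov  r6, #0x08 -> r6=0x08
body[3] mov  r2, #0xa4 -> r2=0xa4
body[4] mov  r5, r6 -> r5=0x08
body[5] mov  r6, #0x37 -> r6=0x37
body[6] sub  r3, r2, r1 -> r3=0x5d
epilogue: pop r2=0x99, sp=0xda
epilogue: pop r1=0x2f, sp=0xdb
r1 is callee-saved -> restored

REG = 0x2f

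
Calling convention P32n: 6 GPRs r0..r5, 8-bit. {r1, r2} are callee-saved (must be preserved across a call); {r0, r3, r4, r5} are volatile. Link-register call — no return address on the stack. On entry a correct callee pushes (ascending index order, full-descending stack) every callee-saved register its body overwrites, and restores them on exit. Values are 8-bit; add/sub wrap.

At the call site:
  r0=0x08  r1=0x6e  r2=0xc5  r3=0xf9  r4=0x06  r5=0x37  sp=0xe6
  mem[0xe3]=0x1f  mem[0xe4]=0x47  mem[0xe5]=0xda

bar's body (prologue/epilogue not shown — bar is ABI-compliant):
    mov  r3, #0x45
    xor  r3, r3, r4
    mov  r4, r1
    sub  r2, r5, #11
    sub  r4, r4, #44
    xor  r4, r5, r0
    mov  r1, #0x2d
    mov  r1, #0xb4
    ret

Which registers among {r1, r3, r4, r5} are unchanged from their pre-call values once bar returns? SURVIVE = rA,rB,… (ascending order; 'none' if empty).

SURVIVE = r1,r5

prologue: push r1 -> mem[0xe5]=0x6e, sp=0xe5
prologue: push r2 -> mem[0xe4]=0xc5, sp=0xe4
body[0] mov  r3, #0x45 -> r3=0x45
body[1] xor  r3, r3, r4 -> r3=0x43
body[2] mov  r4, r1 -> r4=0x6e
body[3] sub  r2, r5, #11 -> r2=0x2c
body[4] sub  r4, r4, #44 -> r4=0x42
body[5] xor  r4, r5, r0 -> r4=0x3f
body[6] mov  r1, #0x2d -> r1=0x2d
body[7] mov  r1, #0xb4 -> r1=0xb4
epilogue: pop r2=0xc5, sp=0xe5
epilogue: pop r1=0x6e, sp=0xe6
r1: callee-saved, written=True
r3: caller-saved, written=True
r4: caller-saved, written=True
r5: caller-saved, written=False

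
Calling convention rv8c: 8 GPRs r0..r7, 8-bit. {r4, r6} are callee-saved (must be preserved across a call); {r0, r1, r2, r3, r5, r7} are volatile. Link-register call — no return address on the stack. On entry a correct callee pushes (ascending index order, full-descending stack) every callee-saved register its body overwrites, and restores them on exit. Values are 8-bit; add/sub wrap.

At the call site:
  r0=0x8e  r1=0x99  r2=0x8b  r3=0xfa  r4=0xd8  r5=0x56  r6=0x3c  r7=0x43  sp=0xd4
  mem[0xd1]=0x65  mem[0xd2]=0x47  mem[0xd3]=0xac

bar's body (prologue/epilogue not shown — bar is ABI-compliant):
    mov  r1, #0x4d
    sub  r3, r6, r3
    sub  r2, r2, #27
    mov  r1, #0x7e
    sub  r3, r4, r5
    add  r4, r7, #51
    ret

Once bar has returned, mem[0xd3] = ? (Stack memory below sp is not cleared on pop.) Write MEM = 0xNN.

prologue: push r4 -> mem[0xd3]=0xd8, sp=0xd3
body[0] mov  r1, #0x4d -> r1=0x4d
body[1] sub  r3, r6, r3 -> r3=0x42
body[2] sub  r2, r2, #27 -> r2=0x70
body[3] mov  r1, #0x7e -> r1=0x7e
body[4] sub  r3, r4, r5 -> r3=0x82
body[5] add  r4, r7, #51 -> r4=0x76
epilogue: pop r4=0xd8, sp=0xd4
prologue pushed ['r4'] at ['0xd3']

MEM = 0xd8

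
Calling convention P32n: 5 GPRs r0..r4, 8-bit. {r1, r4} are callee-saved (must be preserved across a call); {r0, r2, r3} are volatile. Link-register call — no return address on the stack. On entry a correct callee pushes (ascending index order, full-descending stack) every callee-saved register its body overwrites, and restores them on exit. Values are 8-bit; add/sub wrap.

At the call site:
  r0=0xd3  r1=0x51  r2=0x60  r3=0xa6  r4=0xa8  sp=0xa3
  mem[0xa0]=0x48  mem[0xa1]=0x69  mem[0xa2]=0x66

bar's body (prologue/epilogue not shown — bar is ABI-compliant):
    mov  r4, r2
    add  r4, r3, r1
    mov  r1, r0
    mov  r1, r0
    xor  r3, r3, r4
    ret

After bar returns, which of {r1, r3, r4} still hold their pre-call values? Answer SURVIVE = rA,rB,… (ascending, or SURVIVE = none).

prologue: push r1 -> mem[0xa2]=0x51, sp=0xa2
prologue: push r4 -> mem[0xa1]=0xa8, sp=0xa1
body[0] mov  r4, r2 -> r4=0x60
body[1] add  r4, r3, r1 -> r4=0xf7
body[2] mov  r1, r0 -> r1=0xd3
body[3] mov  r1, r0 -> r1=0xd3
body[4] xor  r3, r3, r4 -> r3=0x51
epilogue: pop r4=0xa8, sp=0xa2
epilogue: pop r1=0x51, sp=0xa3
r1: callee-saved, written=True
r3: caller-saved, written=True
r4: callee-saved, written=True

SURVIVE = r1,r4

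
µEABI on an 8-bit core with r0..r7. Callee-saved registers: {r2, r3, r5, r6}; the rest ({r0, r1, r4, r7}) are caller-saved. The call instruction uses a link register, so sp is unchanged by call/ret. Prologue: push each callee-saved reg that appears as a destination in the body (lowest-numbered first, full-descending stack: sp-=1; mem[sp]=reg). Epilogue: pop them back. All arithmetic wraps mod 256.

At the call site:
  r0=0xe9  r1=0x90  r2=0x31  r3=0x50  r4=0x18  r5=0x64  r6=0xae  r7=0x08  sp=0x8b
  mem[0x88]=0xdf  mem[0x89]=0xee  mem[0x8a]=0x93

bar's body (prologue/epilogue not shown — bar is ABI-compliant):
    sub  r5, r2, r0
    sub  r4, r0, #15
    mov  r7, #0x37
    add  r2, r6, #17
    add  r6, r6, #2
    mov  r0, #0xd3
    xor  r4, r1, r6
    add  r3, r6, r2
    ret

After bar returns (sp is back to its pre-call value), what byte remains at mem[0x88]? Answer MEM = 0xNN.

MEM = 0x64

prologue: push r2 -> mem[0x8a]=0x31, sp=0x8a
prologue: push r3 -> mem[0x89]=0x50, sp=0x89
prologue: push r5 -> mem[0x88]=0x64, sp=0x88
prologue: push r6 -> mem[0x87]=0xae, sp=0x87
body[0] sub  r5, r2, r0 -> r5=0x48
body[1] sub  r4, r0, #15 -> r4=0xda
body[2] mov  r7, #0x37 -> r7=0x37
body[3] add  r2, r6, #17 -> r2=0xbf
body[4] add  r6, r6, #2 -> r6=0xb0
body[5] mov  r0, #0xd3 -> r0=0xd3
body[6] xor  r4, r1, r6 -> r4=0x20
body[7] add  r3, r6, r2 -> r3=0x6f
epilogue: pop r6=0xae, sp=0x88
epilogue: pop r5=0x64, sp=0x89
epilogue: pop r3=0x50, sp=0x8a
epilogue: pop r2=0x31, sp=0x8b
prologue pushed ['r2', 'r3', 'r5', 'r6'] at ['0x8a', '0x89', '0x88', '0x87']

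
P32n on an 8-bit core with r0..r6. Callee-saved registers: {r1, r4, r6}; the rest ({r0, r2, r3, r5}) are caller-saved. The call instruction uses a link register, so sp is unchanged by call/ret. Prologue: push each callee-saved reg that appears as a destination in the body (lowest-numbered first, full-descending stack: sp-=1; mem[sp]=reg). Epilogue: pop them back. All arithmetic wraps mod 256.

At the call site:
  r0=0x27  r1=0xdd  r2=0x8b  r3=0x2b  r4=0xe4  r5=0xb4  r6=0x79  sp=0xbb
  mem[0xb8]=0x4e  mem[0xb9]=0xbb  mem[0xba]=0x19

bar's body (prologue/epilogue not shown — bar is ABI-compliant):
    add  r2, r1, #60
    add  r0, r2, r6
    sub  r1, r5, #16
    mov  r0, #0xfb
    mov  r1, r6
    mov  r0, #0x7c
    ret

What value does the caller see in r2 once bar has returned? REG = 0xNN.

prologue: push r1 -> mem[0xba]=0xdd, sp=0xba
body[0] add  r2, r1, #60 -> r2=0x19
body[1] add  r0, r2, r6 -> r0=0x92
body[2] sub  r1, r5, #16 -> r1=0xa4
body[3] mov  r0, #0xfb -> r0=0xfb
body[4] mov  r1, r6 -> r1=0x79
body[5] mov  r0, #0x7c -> r0=0x7c
epilogue: pop r1=0xdd, sp=0xbb
r2 is caller-saved -> body value

REG = 0x19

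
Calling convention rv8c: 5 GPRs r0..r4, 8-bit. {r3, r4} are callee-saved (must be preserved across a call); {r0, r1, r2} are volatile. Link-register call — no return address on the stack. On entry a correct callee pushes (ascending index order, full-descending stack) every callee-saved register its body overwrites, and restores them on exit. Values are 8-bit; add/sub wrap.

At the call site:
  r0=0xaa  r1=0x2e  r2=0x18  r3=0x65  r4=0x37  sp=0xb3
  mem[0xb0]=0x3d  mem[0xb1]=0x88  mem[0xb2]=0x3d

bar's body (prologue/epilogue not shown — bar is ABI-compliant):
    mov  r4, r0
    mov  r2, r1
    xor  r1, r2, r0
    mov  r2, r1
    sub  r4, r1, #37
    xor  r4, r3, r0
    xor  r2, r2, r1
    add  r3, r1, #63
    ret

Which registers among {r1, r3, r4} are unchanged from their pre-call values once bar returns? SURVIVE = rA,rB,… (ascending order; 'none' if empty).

prologue: push r3 → mem[0xb2]=0x65, sp=0xb2
prologue: push r4 → mem[0xb1]=0x37, sp=0xb1
body[0] mov  r4, r0 → r4=0xaa
body[1] mov  r2, r1 → r2=0x2e
body[2] xor  r1, r2, r0 → r1=0x84
body[3] mov  r2, r1 → r2=0x84
body[4] sub  r4, r1, #37 → r4=0x5f
body[5] xor  r4, r3, r0 → r4=0xcf
body[6] xor  r2, r2, r1 → r2=0x00
body[7] add  r3, r1, #63 → r3=0xc3
epilogue: pop r4=0x37, sp=0xb2
epilogue: pop r3=0x65, sp=0xb3
r1: caller-saved, written=True
r3: callee-saved, written=True
r4: callee-saved, written=True

SURVIVE = r3,r4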